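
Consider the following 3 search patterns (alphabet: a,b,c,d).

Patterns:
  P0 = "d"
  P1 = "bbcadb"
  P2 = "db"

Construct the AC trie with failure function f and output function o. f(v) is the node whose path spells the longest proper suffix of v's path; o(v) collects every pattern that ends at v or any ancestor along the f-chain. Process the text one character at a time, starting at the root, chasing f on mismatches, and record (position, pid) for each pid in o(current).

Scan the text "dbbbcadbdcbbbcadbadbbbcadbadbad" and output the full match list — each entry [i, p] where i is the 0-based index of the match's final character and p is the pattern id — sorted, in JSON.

Build:
Trie nodes:
  0='ε' goto b→2 d→1
  1='d' goto b→8  ←P0
  2='b' goto b→3
  3='bb' goto c→4
  4='bbc' goto a→5
  5='bbca' goto d→6
  6='bbcad' goto b→7
  7='bbcadb' goto ·  ←P1
  8='db' goto ·  ←P2

Failure links (BFS by depth):
  n1('d'): parent n0 fail=0; on 'd' 0 → fail=0;  out {0}∪∅={0}
  n2('b'): parent n0 fail=0; on 'b' 0 → fail=0;  out ∅∪∅=∅
  n3('bb'): parent n2 fail=0; on 'b' 0 → fail=2;  out ∅∪∅=∅
  n8('db'): parent n1 fail=0; on 'b' 0 → fail=2;  out {2}∪∅={2}
  n4('bbc'): parent n3 fail=2; on 'c' 2→0 → fail=0;  out ∅∪∅=∅
  n5('bbca'): parent n4 fail=0; on 'a' 0 → fail=0;  out ∅∪∅=∅
  n6('bbcad'): parent n5 fail=0; on 'd' 0 → fail=1;  out ∅∪{0}={0}
  n7('bbcadb'): parent n6 fail=1; on 'b' 1 → fail=8;  out {1}∪{2}={1,2}

Scan:
i=0 'd': node 0→1  emit P0@[0:0]
i=1 'b': node 1→8  emit P2@[0:1]
i=2 'b': node 8→3 (fail-walked)
i=3 'b': node 3→3 (fail-walked)
i=4 'c': node 3→4
i=5 'a': node 4→5
i=6 'd': node 5→6  emit P0@[6:6]
i=7 'b': node 6→7  emit P1@[2:7],P2@[6:7]
i=8 'd': node 7→1 (fail-walked)  emit P0@[8:8]
i=9 'c': node 1→0 (fail-walked)
i=10 'b': node 0→2
i=11 'b': node 2→3
i=12 'b': node 3→3 (fail-walked)
i=13 'c': node 3→4
i=14 'a': node 4→5
i=15 'd': node 5→6  emit P0@[15:15]
i=16 'b': node 6→7  emit P1@[11:16],P2@[15:16]
i=17 'a': node 7→0 (fail-walked)
i=18 'd': node 0→1  emit P0@[18:18]
i=19 'b': node 1→8  emit P2@[18:19]
i=20 'b': node 8→3 (fail-walked)
i=21 'b': node 3→3 (fail-walked)
i=22 'c': node 3→4
i=23 'a': node 4→5
i=24 'd': node 5→6  emit P0@[24:24]
i=25 'b': node 6→7  emit P1@[20:25],P2@[24:25]
i=26 'a': node 7→0 (fail-walked)
i=27 'd': node 0→1  emit P0@[27:27]
i=28 'b': node 1→8  emit P2@[27:28]
i=29 'a': node 8→0 (fail-walked)
i=30 'd': node 0→1  emit P0@[30:30]

Result: [[0,0],[1,2],[6,0],[7,1],[7,2],[8,0],[15,0],[16,1],[16,2],[18,0],[19,2],[24,0],[25,1],[25,2],[27,0],[28,2],[30,0]]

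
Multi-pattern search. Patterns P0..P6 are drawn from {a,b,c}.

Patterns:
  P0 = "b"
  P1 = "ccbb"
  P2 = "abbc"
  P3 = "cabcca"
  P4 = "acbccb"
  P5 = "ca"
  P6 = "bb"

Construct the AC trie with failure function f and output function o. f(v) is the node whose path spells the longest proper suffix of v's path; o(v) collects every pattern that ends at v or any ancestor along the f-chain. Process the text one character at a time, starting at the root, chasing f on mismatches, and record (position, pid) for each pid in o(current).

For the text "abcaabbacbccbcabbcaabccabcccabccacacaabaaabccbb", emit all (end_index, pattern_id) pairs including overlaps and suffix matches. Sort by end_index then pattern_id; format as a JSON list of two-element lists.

Build automaton:
Trie (insert patterns):
  n0 'ε': a→6 b→1 c→2
  n1 'b': b→20  ←P0
  n2 'c': a→10 c→3
  n3 'cc': b→4
  n4 'ccb': b→5
  n5 'ccbb': ·  ←P1
  n6 'a': b→7 c→15
  n7 'ab': b→8
  n8 'abb': c→9
  n9 'abbc': ·  ←P2
  n10 'ca': b→11  ←P5
  n11 'cab': c→12
  n12 'cabc': c→13
  n13 'cabcc': a→14
  n14 'cabcca': ·  ←P3
  n15 'ac': b→16
  n16 'acb': c→17
  n17 'acbc': c→18
  n18 'acbcc': b→19
  n19 'acbccb': ·  ←P4
  n20 'bb': ·  ←P6

BFS fail/out derivation:
  n1('b'): parent n0 fail=0; on 'b' 0 → fail=0;  out {0}∪∅={0}
  n2('c'): parent n0 fail=0; on 'c' 0 → fail=0;  out ∅∪∅=∅
  n6('a'): parent n0 fail=0; on 'a' 0 → fail=0;  out ∅∪∅=∅
  n3('cc'): parent n2 fail=0; on 'c' 0 → fail=2;  out ∅∪∅=∅
  n7('ab'): parent n6 fail=0; on 'b' 0 → fail=1;  out ∅∪{0}={0}
  n10('ca'): parent n2 fail=0; on 'a' 0 → fail=6;  out {5}∪∅={5}
  n15('ac'): parent n6 fail=0; on 'c' 0 → fail=2;  out ∅∪∅=∅
  n20('bb'): parent n1 fail=0; on 'b' 0 → fail=1;  out {6}∪{0}={0,6}
  n4('ccb'): parent n3 fail=2; on 'b' 2→0 → fail=1;  out ∅∪{0}={0}
  n8('abb'): parent n7 fail=1; on 'b' 1 → fail=20;  out ∅∪{0,6}={0,6}
  n11('cab'): parent n10 fail=6; on 'b' 6 → fail=7;  out ∅∪{0}={0}
  n16('acb'): parent n15 fail=2; on 'b' 2→0 → fail=1;  out ∅∪{0}={0}
  n5('ccbb'): parent n4 fail=1; on 'b' 1 → fail=20;  out {1}∪{0,6}={0,1,6}
  n9('abbc'): parent n8 fail=20; on 'c' 20→1→0 → fail=2;  out {2}∪∅={2}
  n12('cabc'): parent n11 fail=7; on 'c' 7→1→0 → fail=2;  out ∅∪∅=∅
  n17('acbc'): parent n16 fail=1; on 'c' 1→0 → fail=2;  out ∅∪∅=∅
  n13('cabcc'): parent n12 fail=2; on 'c' 2 → fail=3;  out ∅∪∅=∅
  n18('acbcc'): parent n17 fail=2; on 'c' 2 → fail=3;  out ∅∪∅=∅
  n14('cabcca'): parent n13 fail=3; on 'a' 3→2 → fail=10;  out {3}∪{5}={3,5}
  n19('acbccb'): parent n18 fail=3; on 'b' 3 → fail=4;  out {4}∪{0}={0,4}

Run:
[0] read 'a'  n0⇒n6
[1] read 'b'  n6⇒n7  ** P0@[1:1]
[2] read 'c'  n7⇒n2 (fail-walked)
[3] read 'a'  n2⇒n10  ** P5@[2:3]
[4] read 'a'  n10⇒n6 (fail-walked)
[5] read 'b'  n6⇒n7  ** P0@[5:5]
[6] read 'b'  n7⇒n8  ** P0@[6:6],P6@[5:6]
[7] read 'a'  n8⇒n6 (fail-walked)
[8] read 'c'  n6⇒n15
[9] read 'b'  n15⇒n16  ** P0@[9:9]
[10] read 'c'  n16⇒n17
[11] read 'c'  n17⇒n18
[12] read 'b'  n18⇒n19  ** P0@[12:12],P4@[7:12]
[13] read 'c'  n19⇒n2 (fail-walked)
[14] read 'a'  n2⇒n10  ** P5@[13:14]
[15] read 'b'  n10⇒n11  ** P0@[15:15]
[16] read 'b'  n11⇒n8 (fail-walked)  ** P0@[16:16],P6@[15:16]
[17] read 'c'  n8⇒n9  ** P2@[14:17]
[18] read 'a'  n9⇒n10 (fail-walked)  ** P5@[17:18]
[19] read 'a'  n10⇒n6 (fail-walked)
[20] read 'b'  n6⇒n7  ** P0@[20:20]
[21] read 'c'  n7⇒n2 (fail-walked)
[22] read 'c'  n2⇒n3
[23] read 'a'  n3⇒n10 (fail-walked)  ** P5@[22:23]
[24] read 'b'  n10⇒n11  ** P0@[24:24]
[25] read 'c'  n11⇒n12
[26] read 'c'  n12⇒n13
[27] read 'c'  n13⇒n3 (fail-walked)
[28] read 'a'  n3⇒n10 (fail-walked)  ** P5@[27:28]
[29] read 'b'  n10⇒n11  ** P0@[29:29]
[30] read 'c'  n11⇒n12
[31] read 'c'  n12⇒n13
[32] read 'a'  n13⇒n14  ** P3@[27:32],P5@[31:32]
[33] read 'c'  n14⇒n15 (fail-walked)
[34] read 'a'  n15⇒n10 (fail-walked)  ** P5@[33:34]
[35] read 'c'  n10⇒n15 (fail-walked)
[36] read 'a'  n15⇒n10 (fail-walked)  ** P5@[35:36]
[37] read 'a'  n10⇒n6 (fail-walked)
[38] read 'b'  n6⇒n7  ** P0@[38:38]
[39] read 'a'  n7⇒n6 (fail-walked)
[40] read 'a'  n6⇒n6 (fail-walked)
[41] read 'a'  n6⇒n6 (fail-walked)
[42] read 'b'  n6⇒n7  ** P0@[42:42]
[43] read 'c'  n7⇒n2 (fail-walked)
[44] read 'c'  n2⇒n3
[45] read 'b'  n3⇒n4  ** P0@[45:45]
[46] read 'b'  n4⇒n5  ** P0@[46:46],P1@[43:46],P6@[45:46]

All matches (sorted): [[1,0],[3,5],[5,0],[6,0],[6,6],[9,0],[12,0],[12,4],[14,5],[15,0],[16,0],[16,6],[17,2],[18,5],[20,0],[23,5],[24,0],[28,5],[29,0],[32,3],[32,5],[34,5],[36,5],[38,0],[42,0],[45,0],[46,0],[46,1],[46,6]]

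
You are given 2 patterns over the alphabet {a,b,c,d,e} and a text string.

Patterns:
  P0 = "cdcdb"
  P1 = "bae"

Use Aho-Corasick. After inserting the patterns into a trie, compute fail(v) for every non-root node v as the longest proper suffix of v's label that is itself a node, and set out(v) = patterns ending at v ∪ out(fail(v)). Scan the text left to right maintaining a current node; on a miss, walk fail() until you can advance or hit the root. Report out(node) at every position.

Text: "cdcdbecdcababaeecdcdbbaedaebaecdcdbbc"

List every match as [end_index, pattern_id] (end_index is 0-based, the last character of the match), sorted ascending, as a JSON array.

Construct AC machine:
Trie nodes:
  n0 'ε': b→6 c→1
  n1 'c': d→2
  n2 'cd': c→3
  n3 'cdc': d→4
  n4 'cdcd': b→5
  n5 'cdcdb': ·  [P0 ends]
  n6 'b': a→7
  n7 'ba': e→8
  n8 'bae': ·  [P1 ends]

Failure links (BFS by depth):
  fail(1) 'c': from fail(0)=0 chase 'c': 0 ⇒ 0;  out=∅∪out(0)=∅
  fail(6) 'b': from fail(0)=0 chase 'b': 0 ⇒ 0;  out=∅∪out(0)=∅
  fail(2) 'cd': from fail(1)=0 chase 'd': 0 ⇒ 0;  out=∅∪out(0)=∅
  fail(7) 'ba': from fail(6)=0 chase 'a': 0 ⇒ 0;  out=∅∪out(0)=∅
  fail(3) 'cdc': from fail(2)=0 chase 'c': 0 ⇒ 1;  out=∅∪out(1)=∅
  fail(8) 'bae': from fail(7)=0 chase 'e': 0 ⇒ 0;  out={1}∪out(0)={1}
  fail(4) 'cdcd': from fail(3)=1 chase 'd': 1 ⇒ 2;  out=∅∪out(2)=∅
  fail(5) 'cdcdb': from fail(4)=2 chase 'b': 2→0 ⇒ 6;  out={0}∪out(6)={0}

Run:
pos 0 'c': at 1
pos 1 'd': at 2
pos 2 'c': at 3
pos 3 'd': at 4
pos 4 'b': at 5  ** P0@[0:4]
pos 5 'e': at 0 (via fail)
pos 6 'c': at 1
pos 7 'd': at 2
pos 8 'c': at 3
pos 9 'a': at 0 (via fail)
pos 10 'b': at 6
pos 11 'a': at 7
pos 12 'b': at 6 (via fail)
pos 13 'a': at 7
pos 14 'e': at 8  ** P1@[12:14]
pos 15 'e': at 0 (via fail)
pos 16 'c': at 1
pos 17 'd': at 2
pos 18 'c': at 3
pos 19 'd': at 4
pos 20 'b': at 5  ** P0@[16:20]
pos 21 'b': at 6 (via fail)
pos 22 'a': at 7
pos 23 'e': at 8  ** P1@[21:23]
pos 24 'd': at 0 (via fail)
pos 25 'a': at 0
pos 26 'e': at 0
pos 27 'b': at 6
pos 28 'a': at 7
pos 29 'e': at 8  ** P1@[27:29]
pos 30 'c': at 1 (via fail)
pos 31 'd': at 2
pos 32 'c': at 3
pos 33 'd': at 4
pos 34 'b': at 5  ** P0@[30:34]
pos 35 'b': at 6 (via fail)
pos 36 'c': at 1 (via fail)

Matches: [[4,0],[14,1],[20,0],[23,1],[29,1],[34,0]]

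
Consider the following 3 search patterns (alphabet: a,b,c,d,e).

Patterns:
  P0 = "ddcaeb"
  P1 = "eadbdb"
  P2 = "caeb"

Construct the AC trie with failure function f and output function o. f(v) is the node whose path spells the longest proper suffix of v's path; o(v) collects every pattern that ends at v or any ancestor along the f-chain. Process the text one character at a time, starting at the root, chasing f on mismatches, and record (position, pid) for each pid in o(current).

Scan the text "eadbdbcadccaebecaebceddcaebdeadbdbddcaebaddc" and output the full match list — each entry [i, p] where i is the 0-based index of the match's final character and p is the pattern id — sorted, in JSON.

Construct AC machine:
Trie (insert patterns):
  n0 'ε': c→13 d→1 e→7
  n1 'd': d→2
  n2 'dd': c→3
  n3 'ddc': a→4
  n4 'ddca': e→5
  n5 'ddcae': b→6
  n6 'ddcaeb': ·  [P0 ends]
  n7 'e': a→8
  n8 'ea': d→9
  n9 'ead': b→10
  n10 'eadb': d→11
  n11 'eadbd': b→12
  n12 'eadbdb': ·  [P1 ends]
  n13 'c': a→14
  n14 'ca': e→15
  n15 'cae': b→16
  n16 'caeb': ·  [P2 ends]

Failure links (BFS by depth):
  fail(1) 'd': from fail(0)=0 chase 'd': 0 ⇒ 0;  out=∅∪out(0)=∅
  fail(7) 'e': from fail(0)=0 chase 'e': 0 ⇒ 0;  out=∅∪out(0)=∅
  fail(13) 'c': from fail(0)=0 chase 'c': 0 ⇒ 0;  out=∅∪out(0)=∅
  fail(2) 'dd': from fail(1)=0 chase 'd': 0 ⇒ 1;  out=∅∪out(1)=∅
  fail(8) 'ea': from fail(7)=0 chase 'a': 0 ⇒ 0;  out=∅∪out(0)=∅
  fail(14) 'ca': from fail(13)=0 chase 'a': 0 ⇒ 0;  out=∅∪out(0)=∅
  fail(3) 'ddc': from fail(2)=1 chase 'c': 1→0 ⇒ 13;  out=∅∪out(13)=∅
  fail(9) 'ead': from fail(8)=0 chase 'd': 0 ⇒ 1;  out=∅∪out(1)=∅
  fail(15) 'cae': from fail(14)=0 chase 'e': 0 ⇒ 7;  out=∅∪out(7)=∅
  fail(4) 'ddca': from fail(3)=13 chase 'a': 13 ⇒ 14;  out=∅∪out(14)=∅
  fail(10) 'eadb': from fail(9)=1 chase 'b': 1→0 ⇒ 0;  out=∅∪out(0)=∅
  fail(16) 'caeb': from fail(15)=7 chase 'b': 7→0 ⇒ 0;  out={2}∪out(0)={2}
  fail(5) 'ddcae': from fail(4)=14 chase 'e': 14 ⇒ 15;  out=∅∪out(15)=∅
  fail(11) 'eadbd': from fail(10)=0 chase 'd': 0 ⇒ 1;  out=∅∪out(1)=∅
  fail(6) 'ddcaeb': from fail(5)=15 chase 'b': 15 ⇒ 16;  out={0}∪out(16)={0,2}
  fail(12) 'eadbdb': from fail(11)=1 chase 'b': 1→0 ⇒ 0;  out={1}∪out(0)={1}

Run:
pos 0 'e': at 7
pos 1 'a': at 8
pos 2 'd': at 9
pos 3 'b': at 10
pos 4 'd': at 11
pos 5 'b': at 12  emit P1@[0:5]
pos 6 'c': at 13 (via fail)
pos 7 'a': at 14
pos 8 'd': at 1 (via fail)
pos 9 'c': at 13 (via fail)
pos 10 'c': at 13 (via fail)
pos 11 'a': at 14
pos 12 'e': at 15
pos 13 'b': at 16  emit P2@[10:13]
pos 14 'e': at 7 (via fail)
pos 15 'c': at 13 (via fail)
pos 16 'a': at 14
pos 17 'e': at 15
pos 18 'b': at 16  emit P2@[15:18]
pos 19 'c': at 13 (via fail)
pos 20 'e': at 7 (via fail)
pos 21 'd': at 1 (via fail)
pos 22 'd': at 2
pos 23 'c': at 3
pos 24 'a': at 4
pos 25 'e': at 5
pos 26 'b': at 6  emit P0@[21:26],P2@[23:26]
pos 27 'd': at 1 (via fail)
pos 28 'e': at 7 (via fail)
pos 29 'a': at 8
pos 30 'd': at 9
pos 31 'b': at 10
pos 32 'd': at 11
pos 33 'b': at 12  emit P1@[28:33]
pos 34 'd': at 1 (via fail)
pos 35 'd': at 2
pos 36 'c': at 3
pos 37 'a': at 4
pos 38 'e': at 5
pos 39 'b': at 6  emit P0@[34:39],P2@[36:39]
pos 40 'a': at 0 (via fail)
pos 41 'd': at 1
pos 42 'd': at 2
pos 43 'c': at 3

Result: [[5,1],[13,2],[18,2],[26,0],[26,2],[33,1],[39,0],[39,2]]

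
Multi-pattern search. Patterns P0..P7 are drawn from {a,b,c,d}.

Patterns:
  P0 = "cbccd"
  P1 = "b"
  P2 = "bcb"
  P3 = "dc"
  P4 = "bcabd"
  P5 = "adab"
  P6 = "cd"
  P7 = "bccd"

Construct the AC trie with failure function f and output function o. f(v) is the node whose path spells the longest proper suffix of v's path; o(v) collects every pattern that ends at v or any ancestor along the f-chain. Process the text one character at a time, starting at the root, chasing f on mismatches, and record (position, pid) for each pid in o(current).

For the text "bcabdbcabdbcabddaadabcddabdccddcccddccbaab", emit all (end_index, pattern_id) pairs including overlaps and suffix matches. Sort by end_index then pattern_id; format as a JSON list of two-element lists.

Construct AC machine:
Trie (insert patterns):
  n0 'ε': a→14 b→6 c→1 d→9
  n1 'c': b→2 d→18
  n2 'cb': c→3
  n3 'cbc': c→4
  n4 'cbcc': d→5
  n5 'cbccd': ·  [P0 ends]
  n6 'b': c→7  [P1 ends]
  n7 'bc': a→11 b→8 c→19
  n8 'bcb': ·  [P2 ends]
  n9 'd': c→10
  n10 'dc': ·  [P3 ends]
  n11 'bca': b→12
  n12 'bcab': d→13
  n13 'bcabd': ·  [P4 ends]
  n14 'a': d→15
  n15 'ad': a→16
  n16 'ada': b→17
  n17 'adab': ·  [P5 ends]
  n18 'cd': ·  [P6 ends]
  n19 'bcc': d→20
  n20 'bccd': ·  [P7 ends]

BFS fail/out derivation:
  fail(1) 'c': from fail(0)=0 chase 'c': 0 ⇒ 0;  out=∅∪out(0)=∅
  fail(6) 'b': from fail(0)=0 chase 'b': 0 ⇒ 0;  out={1}∪out(0)={1}
  fail(9) 'd': from fail(0)=0 chase 'd': 0 ⇒ 0;  out=∅∪out(0)=∅
  fail(14) 'a': from fail(0)=0 chase 'a': 0 ⇒ 0;  out=∅∪out(0)=∅
  fail(2) 'cb': from fail(1)=0 chase 'b': 0 ⇒ 6;  out=∅∪out(6)={1}
  fail(7) 'bc': from fail(6)=0 chase 'c': 0 ⇒ 1;  out=∅∪out(1)=∅
  fail(10) 'dc': from fail(9)=0 chase 'c': 0 ⇒ 1;  out={3}∪out(1)={3}
  fail(15) 'ad': from fail(14)=0 chase 'd': 0 ⇒ 9;  out=∅∪out(9)=∅
  fail(18) 'cd': from fail(1)=0 chase 'd': 0 ⇒ 9;  out={6}∪out(9)={6}
  fail(3) 'cbc': from fail(2)=6 chase 'c': 6 ⇒ 7;  out=∅∪out(7)=∅
  fail(8) 'bcb': from fail(7)=1 chase 'b': 1 ⇒ 2;  out={2}∪out(2)={1,2}
  fail(11) 'bca': from fail(7)=1 chase 'a': 1→0 ⇒ 14;  out=∅∪out(14)=∅
  fail(16) 'ada': from fail(15)=9 chase 'a': 9→0 ⇒ 14;  out=∅∪out(14)=∅
  fail(19) 'bcc': from fail(7)=1 chase 'c': 1→0 ⇒ 1;  out=∅∪out(1)=∅
  fail(4) 'cbcc': from fail(3)=7 chase 'c': 7 ⇒ 19;  out=∅∪out(19)=∅
  fail(12) 'bcab': from fail(11)=14 chase 'b': 14→0 ⇒ 6;  out=∅∪out(6)={1}
  fail(17) 'adab': from fail(16)=14 chase 'b': 14→0 ⇒ 6;  out={5}∪out(6)={1,5}
  fail(20) 'bccd': from fail(19)=1 chase 'd': 1 ⇒ 18;  out={7}∪out(18)={6,7}
  fail(5) 'cbccd': from fail(4)=19 chase 'd': 19 ⇒ 20;  out={0}∪out(20)={0,6,7}
  fail(13) 'bcabd': from fail(12)=6 chase 'd': 6→0 ⇒ 9;  out={4}∪out(9)={4}

Text stream:
i=0 'b': node 0→6  emit P1@[0:0]
i=1 'c': node 6→7
i=2 'a': node 7→11
i=3 'b': node 11→12  emit P1@[3:3]
i=4 'd': node 12→13  emit P4@[0:4]
i=5 'b': node 13→6 (via fail)  emit P1@[5:5]
i=6 'c': node 6→7
i=7 'a': node 7→11
i=8 'b': node 11→12  emit P1@[8:8]
i=9 'd': node 12→13  emit P4@[5:9]
i=10 'b': node 13→6 (via fail)  emit P1@[10:10]
i=11 'c': node 6→7
i=12 'a': node 7→11
i=13 'b': node 11→12  emit P1@[13:13]
i=14 'd': node 12→13  emit P4@[10:14]
i=15 'd': node 13→9 (via fail)
i=16 'a': node 9→14 (via fail)
i=17 'a': node 14→14 (via fail)
i=18 'd': node 14→15
i=19 'a': node 15→16
i=20 'b': node 16→17  emit P1@[20:20],P5@[17:20]
i=21 'c': node 17→7 (via fail)
i=22 'd': node 7→18 (via fail)  emit P6@[21:22]
i=23 'd': node 18→9 (via fail)
i=24 'a': node 9→14 (via fail)
i=25 'b': node 14→6 (via fail)  emit P1@[25:25]
i=26 'd': node 6→9 (via fail)
i=27 'c': node 9→10  emit P3@[26:27]
i=28 'c': node 10→1 (via fail)
i=29 'd': node 1→18  emit P6@[28:29]
i=30 'd': node 18→9 (via fail)
i=31 'c': node 9→10  emit P3@[30:31]
i=32 'c': node 10→1 (via fail)
i=33 'c': node 1→1 (via fail)
i=34 'd': node 1→18  emit P6@[33:34]
i=35 'd': node 18→9 (via fail)
i=36 'c': node 9→10  emit P3@[35:36]
i=37 'c': node 10→1 (via fail)
i=38 'b': node 1→2  emit P1@[38:38]
i=39 'a': node 2→14 (via fail)
i=40 'a': node 14→14 (via fail)
i=41 'b': node 14→6 (via fail)  emit P1@[41:41]

Result: [[0,1],[3,1],[4,4],[5,1],[8,1],[9,4],[10,1],[13,1],[14,4],[20,1],[20,5],[22,6],[25,1],[27,3],[29,6],[31,3],[34,6],[36,3],[38,1],[41,1]]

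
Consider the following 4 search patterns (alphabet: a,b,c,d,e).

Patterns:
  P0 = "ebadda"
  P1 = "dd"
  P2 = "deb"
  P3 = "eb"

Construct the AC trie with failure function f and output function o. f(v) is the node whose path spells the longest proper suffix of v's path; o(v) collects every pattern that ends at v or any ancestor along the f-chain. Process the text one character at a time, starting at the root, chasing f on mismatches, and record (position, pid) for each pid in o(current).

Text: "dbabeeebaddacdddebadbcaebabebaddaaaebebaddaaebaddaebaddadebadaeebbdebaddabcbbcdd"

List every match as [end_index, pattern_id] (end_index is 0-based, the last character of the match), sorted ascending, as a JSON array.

Construct AC machine:
Trie nodes:
  0='ε' goto d→7 e→1
  1='e' goto b→2
  2='eb' goto a→3  ←P3
  3='eba' goto d→4
  4='ebad' goto d→5
  5='ebadd' goto a→6
  6='ebadda' goto ·  ←P0
  7='d' goto d→8 e→9
  8='dd' goto ·  ←P1
  9='de' goto b→10
  10='deb' goto ·  ←P2

Failure links (BFS by depth):
  fail(1) 'e': from fail(0)=0 chase 'e': 0 ⇒ 0;  out=∅∪out(0)=∅
  fail(7) 'd': from fail(0)=0 chase 'd': 0 ⇒ 0;  out=∅∪out(0)=∅
  fail(2) 'eb': from fail(1)=0 chase 'b': 0 ⇒ 0;  out={3}∪out(0)={3}
  fail(8) 'dd': from fail(7)=0 chase 'd': 0 ⇒ 7;  out={1}∪out(7)={1}
  fail(9) 'de': from fail(7)=0 chase 'e': 0 ⇒ 1;  out=∅∪out(1)=∅
  fail(3) 'eba': from fail(2)=0 chase 'a': 0 ⇒ 0;  out=∅∪out(0)=∅
  fail(10) 'deb': from fail(9)=1 chase 'b': 1 ⇒ 2;  out={2}∪out(2)={2,3}
  fail(4) 'ebad': from fail(3)=0 chase 'd': 0 ⇒ 7;  out=∅∪out(7)=∅
  fail(5) 'ebadd': from fail(4)=7 chase 'd': 7 ⇒ 8;  out=∅∪out(8)={1}
  fail(6) 'ebadda': from fail(5)=8 chase 'a': 8→7→0 ⇒ 0;  out={0}∪out(0)={0}

Text stream:
pos 0 'd': at 7
pos 1 'b': at 0 (fail-walked)
pos 2 'a': at 0
pos 3 'b': at 0
pos 4 'e': at 1
pos 5 'e': at 1 (fail-walked)
pos 6 'e': at 1 (fail-walked)
pos 7 'b': at 2  ** P3@[6:7]
pos 8 'a': at 3
pos 9 'd': at 4
pos 10 'd': at 5  ** P1@[9:10]
pos 11 'a': at 6  ** P0@[6:11]
pos 12 'c': at 0 (fail-walked)
pos 13 'd': at 7
pos 14 'd': at 8  ** P1@[13:14]
pos 15 'd': at 8 (fail-walked)  ** P1@[14:15]
pos 16 'e': at 9 (fail-walked)
pos 17 'b': at 10  ** P2@[15:17],P3@[16:17]
pos 18 'a': at 3 (fail-walked)
pos 19 'd': at 4
pos 20 'b': at 0 (fail-walked)
pos 21 'c': at 0
pos 22 'a': at 0
pos 23 'e': at 1
pos 24 'b': at 2  ** P3@[23:24]
pos 25 'a': at 3
pos 26 'b': at 0 (fail-walked)
pos 27 'e': at 1
pos 28 'b': at 2  ** P3@[27:28]
pos 29 'a': at 3
pos 30 'd': at 4
pos 31 'd': at 5  ** P1@[30:31]
pos 32 'a': at 6  ** P0@[27:32]
pos 33 'a': at 0 (fail-walked)
pos 34 'a': at 0
pos 35 'e': at 1
pos 36 'b': at 2  ** P3@[35:36]
pos 37 'e': at 1 (fail-walked)
pos 38 'b': at 2  ** P3@[37:38]
pos 39 'a': at 3
pos 40 'd': at 4
pos 41 'd': at 5  ** P1@[40:41]
pos 42 'a': at 6  ** P0@[37:42]
pos 43 'a': at 0 (fail-walked)
pos 44 'e': at 1
pos 45 'b': at 2  ** P3@[44:45]
pos 46 'a': at 3
pos 47 'd': at 4
pos 48 'd': at 5  ** P1@[47:48]
pos 49 'a': at 6  ** P0@[44:49]
pos 50 'e': at 1 (fail-walked)
pos 51 'b': at 2  ** P3@[50:51]
pos 52 'a': at 3
pos 53 'd': at 4
pos 54 'd': at 5  ** P1@[53:54]
pos 55 'a': at 6  ** P0@[50:55]
pos 56 'd': at 7 (fail-walked)
pos 57 'e': at 9
pos 58 'b': at 10  ** P2@[56:58],P3@[57:58]
pos 59 'a': at 3 (fail-walked)
pos 60 'd': at 4
pos 61 'a': at 0 (fail-walked)
pos 62 'e': at 1
pos 63 'e': at 1 (fail-walked)
pos 64 'b': at 2  ** P3@[63:64]
pos 65 'b': at 0 (fail-walked)
pos 66 'd': at 7
pos 67 'e': at 9
pos 68 'b': at 10  ** P2@[66:68],P3@[67:68]
pos 69 'a': at 3 (fail-walked)
pos 70 'd': at 4
pos 71 'd': at 5  ** P1@[70:71]
pos 72 'a': at 6  ** P0@[67:72]
pos 73 'b': at 0 (fail-walked)
pos 74 'c': at 0
pos 75 'b': at 0
pos 76 'b': at 0
pos 77 'c': at 0
pos 78 'd': at 7
pos 79 'd': at 8  ** P1@[78:79]

Result: [[7,3],[10,1],[11,0],[14,1],[15,1],[17,2],[17,3],[24,3],[28,3],[31,1],[32,0],[36,3],[38,3],[41,1],[42,0],[45,3],[48,1],[49,0],[51,3],[54,1],[55,0],[58,2],[58,3],[64,3],[68,2],[68,3],[71,1],[72,0],[79,1]]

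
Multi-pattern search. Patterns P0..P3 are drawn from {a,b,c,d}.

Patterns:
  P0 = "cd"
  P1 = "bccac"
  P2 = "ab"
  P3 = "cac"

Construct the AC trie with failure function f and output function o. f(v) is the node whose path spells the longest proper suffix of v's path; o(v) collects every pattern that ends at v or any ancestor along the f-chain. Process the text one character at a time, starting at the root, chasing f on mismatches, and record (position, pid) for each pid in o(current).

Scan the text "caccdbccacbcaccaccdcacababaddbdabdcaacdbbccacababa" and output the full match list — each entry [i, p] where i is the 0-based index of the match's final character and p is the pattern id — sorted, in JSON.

Build:
Trie (insert patterns):
  n0 'ε': a→8 b→3 c→1
  n1 'c': a→10 d→2
  n2 'cd': ·  ←P0
  n3 'b': c→4
  n4 'bc': c→5
  n5 'bcc': a→6
  n6 'bcca': c→7
  n7 'bccac': ·  ←P1
  n8 'a': b→9
  n9 'ab': ·  ←P2
  n10 'ca': c→11
  n11 'cac': ·  ←P3

Failure links (BFS by depth):
  fail(1) 'c': from fail(0)=0 chase 'c': 0 ⇒ 0;  out=∅∪out(0)=∅
  fail(3) 'b': from fail(0)=0 chase 'b': 0 ⇒ 0;  out=∅∪out(0)=∅
  fail(8) 'a': from fail(0)=0 chase 'a': 0 ⇒ 0;  out=∅∪out(0)=∅
  fail(2) 'cd': from fail(1)=0 chase 'd': 0 ⇒ 0;  out={0}∪out(0)={0}
  fail(4) 'bc': from fail(3)=0 chase 'c': 0 ⇒ 1;  out=∅∪out(1)=∅
  fail(9) 'ab': from fail(8)=0 chase 'b': 0 ⇒ 3;  out={2}∪out(3)={2}
  fail(10) 'ca': from fail(1)=0 chase 'a': 0 ⇒ 8;  out=∅∪out(8)=∅
  fail(5) 'bcc': from fail(4)=1 chase 'c': 1→0 ⇒ 1;  out=∅∪out(1)=∅
  fail(11) 'cac': from fail(10)=8 chase 'c': 8→0 ⇒ 1;  out={3}∪out(1)={3}
  fail(6) 'bcca': from fail(5)=1 chase 'a': 1 ⇒ 10;  out=∅∪out(10)=∅
  fail(7) 'bccac': from fail(6)=10 chase 'c': 10 ⇒ 11;  out={1}∪out(11)={1,3}

Text stream:
pos 0 'c': at 1
pos 1 'a': at 10
pos 2 'c': at 11  emit P3@[0:2]
pos 3 'c': at 1 (via fail)
pos 4 'd': at 2  emit P0@[3:4]
pos 5 'b': at 3 (via fail)
pos 6 'c': at 4
pos 7 'c': at 5
pos 8 'a': at 6
pos 9 'c': at 7  emit P1@[5:9],P3@[7:9]
pos 10 'b': at 3 (via fail)
pos 11 'c': at 4
pos 12 'a': at 10 (via fail)
pos 13 'c': at 11  emit P3@[11:13]
pos 14 'c': at 1 (via fail)
pos 15 'a': at 10
pos 16 'c': at 11  emit P3@[14:16]
pos 17 'c': at 1 (via fail)
pos 18 'd': at 2  emit P0@[17:18]
pos 19 'c': at 1 (via fail)
pos 20 'a': at 10
pos 21 'c': at 11  emit P3@[19:21]
pos 22 'a': at 10 (via fail)
pos 23 'b': at 9 (via fail)  emit P2@[22:23]
pos 24 'a': at 8 (via fail)
pos 25 'b': at 9  emit P2@[24:25]
pos 26 'a': at 8 (via fail)
pos 27 'd': at 0 (via fail)
pos 28 'd': at 0
pos 29 'b': at 3
pos 30 'd': at 0 (via fail)
pos 31 'a': at 8
pos 32 'b': at 9  emit P2@[31:32]
pos 33 'd': at 0 (via fail)
pos 34 'c': at 1
pos 35 'a': at 10
pos 36 'a': at 8 (via fail)
pos 37 'c': at 1 (via fail)
pos 38 'd': at 2  emit P0@[37:38]
pos 39 'b': at 3 (via fail)
pos 40 'b': at 3 (via fail)
pos 41 'c': at 4
pos 42 'c': at 5
pos 43 'a': at 6
pos 44 'c': at 7  emit P1@[40:44],P3@[42:44]
pos 45 'a': at 10 (via fail)
pos 46 'b': at 9 (via fail)  emit P2@[45:46]
pos 47 'a': at 8 (via fail)
pos 48 'b': at 9  emit P2@[47:48]
pos 49 'a': at 8 (via fail)

Matches: [[2,3],[4,0],[9,1],[9,3],[13,3],[16,3],[18,0],[21,3],[23,2],[25,2],[32,2],[38,0],[44,1],[44,3],[46,2],[48,2]]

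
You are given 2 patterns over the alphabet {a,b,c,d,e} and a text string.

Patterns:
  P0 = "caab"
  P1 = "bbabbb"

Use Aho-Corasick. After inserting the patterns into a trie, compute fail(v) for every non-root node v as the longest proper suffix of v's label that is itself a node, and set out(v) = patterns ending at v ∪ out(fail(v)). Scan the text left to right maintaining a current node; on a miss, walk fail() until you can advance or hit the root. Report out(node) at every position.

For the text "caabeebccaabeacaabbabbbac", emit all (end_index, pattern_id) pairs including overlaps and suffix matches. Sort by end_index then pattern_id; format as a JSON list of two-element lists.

Build automaton:
Trie (insert patterns):
  n0 'ε': b→5 c→1
  n1 'c': a→2
  n2 'ca': a→3
  n3 'caa': b→4
  n4 'caab': ·  ←P0
  n5 'b': b→6
  n6 'bb': a→7
  n7 'bba': b→8
  n8 'bbab': b→9
  n9 'bbabb': b→10
  n10 'bbabbb': ·  ←P1

Failure links (BFS by depth):
  n1('c'): parent n0 fail=0; on 'c' 0 → fail=0;  out ∅∪∅=∅
  n5('b'): parent n0 fail=0; on 'b' 0 → fail=0;  out ∅∪∅=∅
  n2('ca'): parent n1 fail=0; on 'a' 0 → fail=0;  out ∅∪∅=∅
  n6('bb'): parent n5 fail=0; on 'b' 0 → fail=5;  out ∅∪∅=∅
  n3('caa'): parent n2 fail=0; on 'a' 0 → fail=0;  out ∅∪∅=∅
  n7('bba'): parent n6 fail=5; on 'a' 5→0 → fail=0;  out ∅∪∅=∅
  n4('caab'): parent n3 fail=0; on 'b' 0 → fail=5;  out {0}∪∅={0}
  n8('bbab'): parent n7 fail=0; on 'b' 0 → fail=5;  out ∅∪∅=∅
  n9('bbabb'): parent n8 fail=5; on 'b' 5 → fail=6;  out ∅∪∅=∅
  n10('bbabbb'): parent n9 fail=6; on 'b' 6→5 → fail=6;  out {1}∪∅={1}

Text stream:
i=0 'c': node 0→1
i=1 'a': node 1→2
i=2 'a': node 2→3
i=3 'b': node 3→4  emit P0@[0:3]
i=4 'e': node 4→0 (via fail)
i=5 'e': node 0→0
i=6 'b': node 0→5
i=7 'c': node 5→1 (via fail)
i=8 'c': node 1→1 (via fail)
i=9 'a': node 1→2
i=10 'a': node 2→3
i=11 'b': node 3→4  emit P0@[8:11]
i=12 'e': node 4→0 (via fail)
i=13 'a': node 0→0
i=14 'c': node 0→1
i=15 'a': node 1→2
i=16 'a': node 2→3
i=17 'b': node 3→4  emit P0@[14:17]
i=18 'b': node 4→6 (via fail)
i=19 'a': node 6→7
i=20 'b': node 7→8
i=21 'b': node 8→9
i=22 'b': node 9→10  emit P1@[17:22]
i=23 'a': node 10→7 (via fail)
i=24 'c': node 7→1 (via fail)

Result: [[3,0],[11,0],[17,0],[22,1]]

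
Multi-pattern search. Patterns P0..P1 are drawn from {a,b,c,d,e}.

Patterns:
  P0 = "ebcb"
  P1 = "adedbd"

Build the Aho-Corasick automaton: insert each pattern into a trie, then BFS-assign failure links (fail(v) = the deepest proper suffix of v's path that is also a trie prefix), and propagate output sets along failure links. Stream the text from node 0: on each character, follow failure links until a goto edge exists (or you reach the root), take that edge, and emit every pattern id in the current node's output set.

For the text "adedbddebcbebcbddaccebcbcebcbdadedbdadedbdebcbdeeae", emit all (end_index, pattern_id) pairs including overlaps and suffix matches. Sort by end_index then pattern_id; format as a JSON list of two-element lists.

Build automaton:
Trie nodes:
  n0 'ε': a→5 e→1
  n1 'e': b→2
  n2 'eb': c→3
  n3 'ebc': b→4
  n4 'ebcb': ·  [P0 ends]
  n5 'a': d→6
  n6 'ad': e→7
  n7 'ade': d→8
  n8 'aded': b→9
  n9 'adedb': d→10
  n10 'adedbd': ·  [P1 ends]

BFS fail/out derivation:
  n1('e'): parent n0 fail=0; on 'e' 0 → fail=0;  out ∅∪∅=∅
  n5('a'): parent n0 fail=0; on 'a' 0 → fail=0;  out ∅∪∅=∅
  n2('eb'): parent n1 fail=0; on 'b' 0 → fail=0;  out ∅∪∅=∅
  n6('ad'): parent n5 fail=0; on 'd' 0 → fail=0;  out ∅∪∅=∅
  n3('ebc'): parent n2 fail=0; on 'c' 0 → fail=0;  out ∅∪∅=∅
  n7('ade'): parent n6 fail=0; on 'e' 0 → fail=1;  out ∅∪∅=∅
  n4('ebcb'): parent n3 fail=0; on 'b' 0 → fail=0;  out {0}∪∅={0}
  n8('aded'): parent n7 fail=1; on 'd' 1→0 → fail=0;  out ∅∪∅=∅
  n9('adedb'): parent n8 fail=0; on 'b' 0 → fail=0;  out ∅∪∅=∅
  n10('adedbd'): parent n9 fail=0; on 'd' 0 → fail=0;  out {1}∪∅={1}

Text stream:
pos 0 'a': at 5
pos 1 'd': at 6
pos 2 'e': at 7
pos 3 'd': at 8
pos 4 'b': at 9
pos 5 'd': at 10  → match P1@[0:5]
pos 6 'd': at 0 (via fail)
pos 7 'e': at 1
pos 8 'b': at 2
pos 9 'c': at 3
pos 10 'b': at 4  → match P0@[7:10]
pos 11 'e': at 1 (via fail)
pos 12 'b': at 2
pos 13 'c': at 3
pos 14 'b': at 4  → match P0@[11:14]
pos 15 'd': at 0 (via fail)
pos 16 'd': at 0
pos 17 'a': at 5
pos 18 'c': at 0 (via fail)
pos 19 'c': at 0
pos 20 'e': at 1
pos 21 'b': at 2
pos 22 'c': at 3
pos 23 'b': at 4  → match P0@[20:23]
pos 24 'c': at 0 (via fail)
pos 25 'e': at 1
pos 26 'b': at 2
pos 27 'c': at 3
pos 28 'b': at 4  → match P0@[25:28]
pos 29 'd': at 0 (via fail)
pos 30 'a': at 5
pos 31 'd': at 6
pos 32 'e': at 7
pos 33 'd': at 8
pos 34 'b': at 9
pos 35 'd': at 10  → match P1@[30:35]
pos 36 'a': at 5 (via fail)
pos 37 'd': at 6
pos 38 'e': at 7
pos 39 'd': at 8
pos 40 'b': at 9
pos 41 'd': at 10  → match P1@[36:41]
pos 42 'e': at 1 (via fail)
pos 43 'b': at 2
pos 44 'c': at 3
pos 45 'b': at 4  → match P0@[42:45]
pos 46 'd': at 0 (via fail)
pos 47 'e': at 1
pos 48 'e': at 1 (via fail)
pos 49 'a': at 5 (via fail)
pos 50 'e': at 1 (via fail)

Matches: [[5,1],[10,0],[14,0],[23,0],[28,0],[35,1],[41,1],[45,0]]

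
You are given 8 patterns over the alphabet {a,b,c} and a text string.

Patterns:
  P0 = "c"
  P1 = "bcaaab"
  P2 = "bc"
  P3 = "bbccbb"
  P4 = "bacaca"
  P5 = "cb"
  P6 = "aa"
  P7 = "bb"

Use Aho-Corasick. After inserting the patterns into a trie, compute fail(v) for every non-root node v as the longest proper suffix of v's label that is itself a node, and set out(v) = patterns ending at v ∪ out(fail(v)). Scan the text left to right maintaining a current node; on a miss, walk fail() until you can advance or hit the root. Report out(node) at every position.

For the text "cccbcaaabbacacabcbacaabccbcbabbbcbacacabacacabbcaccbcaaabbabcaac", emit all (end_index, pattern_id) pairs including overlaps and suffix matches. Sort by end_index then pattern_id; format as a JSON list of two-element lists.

Build:
Trie nodes:
  n0 'ε': a→19 b→2 c→1
  n1 'c': b→18  ←P0
  n2 'b': a→13 b→8 c→3
  n3 'bc': a→4  ←P2
  n4 'bca': a→5
  n5 'bcaa': a→6
  n6 'bcaaa': b→7
  n7 'bcaaab': ·  ←P1
  n8 'bb': c→9  ←P7
  n9 'bbc': c→10
  n10 'bbcc': b→11
  n11 'bbccb': b→12
  n12 'bbccbb': ·  ←P3
  n13 'ba': c→14
  n14 'bac': a→15
  n15 'baca': c→16
  n16 'bacac': a→17
  n17 'bacaca': ·  ←P4
  n18 'cb': ·  ←P5
  n19 'a': a→20
  n20 'aa': ·  ←P6

BFS fail/out derivation:
  fail(1) 'c': from fail(0)=0 chase 'c': 0 ⇒ 0;  out={0}∪out(0)={0}
  fail(2) 'b': from fail(0)=0 chase 'b': 0 ⇒ 0;  out=∅∪out(0)=∅
  fail(19) 'a': from fail(0)=0 chase 'a': 0 ⇒ 0;  out=∅∪out(0)=∅
  fail(3) 'bc': from fail(2)=0 chase 'c': 0 ⇒ 1;  out={2}∪out(1)={0,2}
  fail(8) 'bb': from fail(2)=0 chase 'b': 0 ⇒ 2;  out={7}∪out(2)={7}
  fail(13) 'ba': from fail(2)=0 chase 'a': 0 ⇒ 19;  out=∅∪out(19)=∅
  fail(18) 'cb': from fail(1)=0 chase 'b': 0 ⇒ 2;  out={5}∪out(2)={5}
  fail(20) 'aa': from fail(19)=0 chase 'a': 0 ⇒ 19;  out={6}∪out(19)={6}
  fail(4) 'bca': from fail(3)=1 chase 'a': 1→0 ⇒ 19;  out=∅∪out(19)=∅
  fail(9) 'bbc': from fail(8)=2 chase 'c': 2 ⇒ 3;  out=∅∪out(3)={0,2}
  fail(14) 'bac': from fail(13)=19 chase 'c': 19→0 ⇒ 1;  out=∅∪out(1)={0}
  fail(5) 'bcaa': from fail(4)=19 chase 'a': 19 ⇒ 20;  out=∅∪out(20)={6}
  fail(10) 'bbcc': from fail(9)=3 chase 'c': 3→1→0 ⇒ 1;  out=∅∪out(1)={0}
  fail(15) 'baca': from fail(14)=1 chase 'a': 1→0 ⇒ 19;  out=∅∪out(19)=∅
  fail(6) 'bcaaa': from fail(5)=20 chase 'a': 20→19 ⇒ 20;  out=∅∪out(20)={6}
  fail(11) 'bbccb': from fail(10)=1 chase 'b': 1 ⇒ 18;  out=∅∪out(18)={5}
  fail(16) 'bacac': from fail(15)=19 chase 'c': 19→0 ⇒ 1;  out=∅∪out(1)={0}
  fail(7) 'bcaaab': from fail(6)=20 chase 'b': 20→19→0 ⇒ 2;  out={1}∪out(2)={1}
  fail(12) 'bbccbb': from fail(11)=18 chase 'b': 18→2 ⇒ 8;  out={3}∪out(8)={3,7}
  fail(17) 'bacaca': from fail(16)=1 chase 'a': 1→0 ⇒ 19;  out={4}∪out(19)={4}

Scan:
pos 0 'c': at 1  emit P0@[0:0]
pos 1 'c': at 1 (via fail)  emit P0@[1:1]
pos 2 'c': at 1 (via fail)  emit P0@[2:2]
pos 3 'b': at 18  emit P5@[2:3]
pos 4 'c': at 3 (via fail)  emit P0@[4:4],P2@[3:4]
pos 5 'a': at 4
pos 6 'a': at 5  emit P6@[5:6]
pos 7 'a': at 6  emit P6@[6:7]
pos 8 'b': at 7  emit P1@[3:8]
pos 9 'b': at 8 (via fail)  emit P7@[8:9]
pos 10 'a': at 13 (via fail)
pos 11 'c': at 14  emit P0@[11:11]
pos 12 'a': at 15
pos 13 'c': at 16  emit P0@[13:13]
pos 14 'a': at 17  emit P4@[9:14]
pos 15 'b': at 2 (via fail)
pos 16 'c': at 3  emit P0@[16:16],P2@[15:16]
pos 17 'b': at 18 (via fail)  emit P5@[16:17]
pos 18 'a': at 13 (via fail)
pos 19 'c': at 14  emit P0@[19:19]
pos 20 'a': at 15
pos 21 'a': at 20 (via fail)  emit P6@[20:21]
pos 22 'b': at 2 (via fail)
pos 23 'c': at 3  emit P0@[23:23],P2@[22:23]
pos 24 'c': at 1 (via fail)  emit P0@[24:24]
pos 25 'b': at 18  emit P5@[24:25]
pos 26 'c': at 3 (via fail)  emit P0@[26:26],P2@[25:26]
pos 27 'b': at 18 (via fail)  emit P5@[26:27]
pos 28 'a': at 13 (via fail)
pos 29 'b': at 2 (via fail)
pos 30 'b': at 8  emit P7@[29:30]
pos 31 'b': at 8 (via fail)  emit P7@[30:31]
pos 32 'c': at 9  emit P0@[32:32],P2@[31:32]
pos 33 'b': at 18 (via fail)  emit P5@[32:33]
pos 34 'a': at 13 (via fail)
pos 35 'c': at 14  emit P0@[35:35]
pos 36 'a': at 15
pos 37 'c': at 16  emit P0@[37:37]
pos 38 'a': at 17  emit P4@[33:38]
pos 39 'b': at 2 (via fail)
pos 40 'a': at 13
pos 41 'c': at 14  emit P0@[41:41]
pos 42 'a': at 15
pos 43 'c': at 16  emit P0@[43:43]
pos 44 'a': at 17  emit P4@[39:44]
pos 45 'b': at 2 (via fail)
pos 46 'b': at 8  emit P7@[45:46]
pos 47 'c': at 9  emit P0@[47:47],P2@[46:47]
pos 48 'a': at 4 (via fail)
pos 49 'c': at 1 (via fail)  emit P0@[49:49]
pos 50 'c': at 1 (via fail)  emit P0@[50:50]
pos 51 'b': at 18  emit P5@[50:51]
pos 52 'c': at 3 (via fail)  emit P0@[52:52],P2@[51:52]
pos 53 'a': at 4
pos 54 'a': at 5  emit P6@[53:54]
pos 55 'a': at 6  emit P6@[54:55]
pos 56 'b': at 7  emit P1@[51:56]
pos 57 'b': at 8 (via fail)  emit P7@[56:57]
pos 58 'a': at 13 (via fail)
pos 59 'b': at 2 (via fail)
pos 60 'c': at 3  emit P0@[60:60],P2@[59:60]
pos 61 'a': at 4
pos 62 'a': at 5  emit P6@[61:62]
pos 63 'c': at 1 (via fail)  emit P0@[63:63]

All matches (sorted): [[0,0],[1,0],[2,0],[3,5],[4,0],[4,2],[6,6],[7,6],[8,1],[9,7],[11,0],[13,0],[14,4],[16,0],[16,2],[17,5],[19,0],[21,6],[23,0],[23,2],[24,0],[25,5],[26,0],[26,2],[27,5],[30,7],[31,7],[32,0],[32,2],[33,5],[35,0],[37,0],[38,4],[41,0],[43,0],[44,4],[46,7],[47,0],[47,2],[49,0],[50,0],[51,5],[52,0],[52,2],[54,6],[55,6],[56,1],[57,7],[60,0],[60,2],[62,6],[63,0]]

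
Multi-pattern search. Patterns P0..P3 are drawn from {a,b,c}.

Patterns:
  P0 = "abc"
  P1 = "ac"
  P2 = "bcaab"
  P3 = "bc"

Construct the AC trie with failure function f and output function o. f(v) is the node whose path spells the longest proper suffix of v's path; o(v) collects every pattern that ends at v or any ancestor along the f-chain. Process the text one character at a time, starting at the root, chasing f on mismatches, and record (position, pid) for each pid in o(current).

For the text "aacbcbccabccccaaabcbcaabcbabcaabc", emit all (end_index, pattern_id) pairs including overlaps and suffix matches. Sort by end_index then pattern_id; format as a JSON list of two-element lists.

Construct AC machine:
Trie nodes:
  n0 'ε': a→1 b→5
  n1 'a': b→2 c→4
  n2 'ab': c→3
  n3 'abc': ·  [P0 ends]
  n4 'ac': ·  [P1 ends]
  n5 'b': c→6
  n6 'bc': a→7  [P3 ends]
  n7 'bca': a→8
  n8 'bcaa': b→9
  n9 'bcaab': ·  [P2 ends]

BFS fail/out derivation:
  n1('a'): parent n0 fail=0; on 'a' 0 → fail=0;  out ∅∪∅=∅
  n5('b'): parent n0 fail=0; on 'b' 0 → fail=0;  out ∅∪∅=∅
  n2('ab'): parent n1 fail=0; on 'b' 0 → fail=5;  out ∅∪∅=∅
  n4('ac'): parent n1 fail=0; on 'c' 0 → fail=0;  out {1}∪∅={1}
  n6('bc'): parent n5 fail=0; on 'c' 0 → fail=0;  out {3}∪∅={3}
  n3('abc'): parent n2 fail=5; on 'c' 5 → fail=6;  out {0}∪{3}={0,3}
  n7('bca'): parent n6 fail=0; on 'a' 0 → fail=1;  out ∅∪∅=∅
  n8('bcaa'): parent n7 fail=1; on 'a' 1→0 → fail=1;  out ∅∪∅=∅
  n9('bcaab'): parent n8 fail=1; on 'b' 1 → fail=2;  out {2}∪∅={2}

Scan:
pos 0 'a': at 1
pos 1 'a': at 1 (fail-walked)
pos 2 'c': at 4  ** P1@[1:2]
pos 3 'b': at 5 (fail-walked)
pos 4 'c': at 6  ** P3@[3:4]
pos 5 'b': at 5 (fail-walked)
pos 6 'c': at 6  ** P3@[5:6]
pos 7 'c': at 0 (fail-walked)
pos 8 'a': at 1
pos 9 'b': at 2
pos 10 'c': at 3  ** P0@[8:10],P3@[9:10]
pos 11 'c': at 0 (fail-walked)
pos 12 'c': at 0
pos 13 'c': at 0
pos 14 'a': at 1
pos 15 'a': at 1 (fail-walked)
pos 16 'a': at 1 (fail-walked)
pos 17 'b': at 2
pos 18 'c': at 3  ** P0@[16:18],P3@[17:18]
pos 19 'b': at 5 (fail-walked)
pos 20 'c': at 6  ** P3@[19:20]
pos 21 'a': at 7
pos 22 'a': at 8
pos 23 'b': at 9  ** P2@[19:23]
pos 24 'c': at 3 (fail-walked)  ** P0@[22:24],P3@[23:24]
pos 25 'b': at 5 (fail-walked)
pos 26 'a': at 1 (fail-walked)
pos 27 'b': at 2
pos 28 'c': at 3  ** P0@[26:28],P3@[27:28]
pos 29 'a': at 7 (fail-walked)
pos 30 'a': at 8
pos 31 'b': at 9  ** P2@[27:31]
pos 32 'c': at 3 (fail-walked)  ** P0@[30:32],P3@[31:32]

Result: [[2,1],[4,3],[6,3],[10,0],[10,3],[18,0],[18,3],[20,3],[23,2],[24,0],[24,3],[28,0],[28,3],[31,2],[32,0],[32,3]]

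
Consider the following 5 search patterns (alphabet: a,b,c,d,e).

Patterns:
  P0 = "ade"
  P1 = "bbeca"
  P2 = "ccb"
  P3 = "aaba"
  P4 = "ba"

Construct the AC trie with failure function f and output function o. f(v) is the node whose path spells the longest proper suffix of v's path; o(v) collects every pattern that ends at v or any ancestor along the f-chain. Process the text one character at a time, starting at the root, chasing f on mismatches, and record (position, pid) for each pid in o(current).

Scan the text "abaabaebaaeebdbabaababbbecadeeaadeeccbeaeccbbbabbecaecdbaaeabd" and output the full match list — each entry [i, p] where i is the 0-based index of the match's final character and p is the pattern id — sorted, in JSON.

Build automaton:
Trie nodes:
  n0 'ε': a→1 b→4 c→9
  n1 'a': a→12 d→2
  n2 'ad': e→3
  n3 'ade': ·  ←P0
  n4 'b': a→15 b→5
  n5 'bb': e→6
  n6 'bbe': c→7
  n7 'bbec': a→8
  n8 'bbeca': ·  ←P1
  n9 'c': c→10
  n10 'cc': b→11
  n11 'ccb': ·  ←P2
  n12 'aa': b→13
  n13 'aab': a→14
  n14 'aaba': ·  ←P3
  n15 'ba': ·  ←P4

Failure links (BFS by depth):
  fail(1) 'a': from fail(0)=0 chase 'a': 0 ⇒ 0;  out=∅∪out(0)=∅
  fail(4) 'b': from fail(0)=0 chase 'b': 0 ⇒ 0;  out=∅∪out(0)=∅
  fail(9) 'c': from fail(0)=0 chase 'c': 0 ⇒ 0;  out=∅∪out(0)=∅
  fail(2) 'ad': from fail(1)=0 chase 'd': 0 ⇒ 0;  out=∅∪out(0)=∅
  fail(5) 'bb': from fail(4)=0 chase 'b': 0 ⇒ 4;  out=∅∪out(4)=∅
  fail(10) 'cc': from fail(9)=0 chase 'c': 0 ⇒ 9;  out=∅∪out(9)=∅
  fail(12) 'aa': from fail(1)=0 chase 'a': 0 ⇒ 1;  out=∅∪out(1)=∅
  fail(15) 'ba': from fail(4)=0 chase 'a': 0 ⇒ 1;  out={4}∪out(1)={4}
  fail(3) 'ade': from fail(2)=0 chase 'e': 0 ⇒ 0;  out={0}∪out(0)={0}
  fail(6) 'bbe': from fail(5)=4 chase 'e': 4→0 ⇒ 0;  out=∅∪out(0)=∅
  fail(11) 'ccb': from fail(10)=9 chase 'b': 9→0 ⇒ 4;  out={2}∪out(4)={2}
  fail(13) 'aab': from fail(12)=1 chase 'b': 1→0 ⇒ 4;  out=∅∪out(4)=∅
  fail(7) 'bbec': from fail(6)=0 chase 'c': 0 ⇒ 9;  out=∅∪out(9)=∅
  fail(14) 'aaba': from fail(13)=4 chase 'a': 4 ⇒ 15;  out={3}∪out(15)={3,4}
  fail(8) 'bbeca': from fail(7)=9 chase 'a': 9→0 ⇒ 1;  out={1}∪out(1)={1}

Text stream:
i=0 'a': node 0→1
i=1 'b': node 1→4 (via fail)
i=2 'a': node 4→15  ** P4@[1:2]
i=3 'a': node 15→12 (via fail)
i=4 'b': node 12→13
i=5 'a': node 13→14  ** P3@[2:5],P4@[4:5]
i=6 'e': node 14→0 (via fail)
i=7 'b': node 0→4
i=8 'a': node 4→15  ** P4@[7:8]
i=9 'a': node 15→12 (via fail)
i=10 'e': node 12→0 (via fail)
i=11 'e': node 0→0
i=12 'b': node 0→4
i=13 'd': node 4→0 (via fail)
i=14 'b': node 0→4
i=15 'a': node 4→15  ** P4@[14:15]
i=16 'b': node 15→4 (via fail)
i=17 'a': node 4→15  ** P4@[16:17]
i=18 'a': node 15→12 (via fail)
i=19 'b': node 12→13
i=20 'a': node 13→14  ** P3@[17:20],P4@[19:20]
i=21 'b': node 14→4 (via fail)
i=22 'b': node 4→5
i=23 'b': node 5→5 (via fail)
i=24 'e': node 5→6
i=25 'c': node 6→7
i=26 'a': node 7→8  ** P1@[22:26]
i=27 'd': node 8→2 (via fail)
i=28 'e': node 2→3  ** P0@[26:28]
i=29 'e': node 3→0 (via fail)
i=30 'a': node 0→1
i=31 'a': node 1→12
i=32 'd': node 12→2 (via fail)
i=33 'e': node 2→3  ** P0@[31:33]
i=34 'e': node 3→0 (via fail)
i=35 'c': node 0→9
i=36 'c': node 9→10
i=37 'b': node 10→11  ** P2@[35:37]
i=38 'e': node 11→0 (via fail)
i=39 'a': node 0→1
i=40 'e': node 1→0 (via fail)
i=41 'c': node 0→9
i=42 'c': node 9→10
i=43 'b': node 10→11  ** P2@[41:43]
i=44 'b': node 11→5 (via fail)
i=45 'b': node 5→5 (via fail)
i=46 'a': node 5→15 (via fail)  ** P4@[45:46]
i=47 'b': node 15→4 (via fail)
i=48 'b': node 4→5
i=49 'e': node 5→6
i=50 'c': node 6→7
i=51 'a': node 7→8  ** P1@[47:51]
i=52 'e': node 8→0 (via fail)
i=53 'c': node 0→9
i=54 'd': node 9→0 (via fail)
i=55 'b': node 0→4
i=56 'a': node 4→15  ** P4@[55:56]
i=57 'a': node 15→12 (via fail)
i=58 'e': node 12→0 (via fail)
i=59 'a': node 0→1
i=60 'b': node 1→4 (via fail)
i=61 'd': node 4→0 (via fail)

Matches: [[2,4],[5,3],[5,4],[8,4],[15,4],[17,4],[20,3],[20,4],[26,1],[28,0],[33,0],[37,2],[43,2],[46,4],[51,1],[56,4]]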